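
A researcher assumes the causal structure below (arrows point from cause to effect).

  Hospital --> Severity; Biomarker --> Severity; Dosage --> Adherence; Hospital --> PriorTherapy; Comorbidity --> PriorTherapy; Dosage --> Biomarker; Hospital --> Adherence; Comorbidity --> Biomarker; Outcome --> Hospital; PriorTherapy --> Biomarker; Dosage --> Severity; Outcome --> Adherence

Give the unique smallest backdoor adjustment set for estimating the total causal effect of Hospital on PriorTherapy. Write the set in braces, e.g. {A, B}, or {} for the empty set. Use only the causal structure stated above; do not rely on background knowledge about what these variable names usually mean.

Variables eligible for adjustment (non-descendants of Hospital, excluding Hospital and PriorTherapy): {Comorbidity, Dosage, Outcome}.
Backdoor paths from Hospital to PriorTherapy:
  P1: Hospital <- Outcome -> Adherence <- Dosage -> Biomarker <- Comorbidity -> PriorTherapy
  P2: Hospital <- Outcome -> Adherence <- Dosage -> Biomarker <- PriorTherapy
  P3: Hospital <- Outcome -> Adherence <- Dosage -> Severity <- Biomarker <- Comorbidity -> PriorTherapy
  P4: Hospital <- Outcome -> Adherence <- Dosage -> Severity <- Biomarker <- PriorTherapy
Each backdoor path contains an unconditioned collider, so every path is already blocked with the empty conditioning set:
  P1: blocked at collider Adherence (neither it nor any descendant is in the conditioning set).
  P2: blocked at collider Adherence (neither it nor any descendant is in the conditioning set).
  P3: blocked at collider Adherence (neither it nor any descendant is in the conditioning set).
  P4: blocked at collider Adherence (neither it nor any descendant is in the conditioning set).
The empty set is therefore the unique smallest valid set.

{}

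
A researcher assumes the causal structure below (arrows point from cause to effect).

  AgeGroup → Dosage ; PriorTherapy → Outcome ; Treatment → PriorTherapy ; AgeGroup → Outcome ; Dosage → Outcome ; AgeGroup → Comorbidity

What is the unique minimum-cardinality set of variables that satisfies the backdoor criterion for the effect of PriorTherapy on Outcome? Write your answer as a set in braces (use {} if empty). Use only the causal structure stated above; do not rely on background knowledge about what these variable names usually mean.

Variables eligible for adjustment (non-descendants of PriorTherapy, excluding PriorTherapy and Outcome): {AgeGroup, Comorbidity, Dosage, Treatment}.
Backdoor paths from PriorTherapy to Outcome:
  (none)
With no backdoor paths the empty set already satisfies the criterion, and it is trivially minimal.

{}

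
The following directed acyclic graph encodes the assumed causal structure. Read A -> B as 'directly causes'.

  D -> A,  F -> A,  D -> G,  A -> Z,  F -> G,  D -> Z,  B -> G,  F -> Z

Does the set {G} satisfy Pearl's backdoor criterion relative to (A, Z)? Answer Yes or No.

No

Backdoor paths from A to Z (paths whose first edge points into A):
  P1: A <- F -> Z
  P2: A <- F -> G <- D -> Z
  P3: A <- D -> Z
  P4: A <- D -> G <- F -> Z
Condition 1 (no descendant of A in the set): holds — descendants of A are {Z}; none are in {G}.
Condition 2 (every backdoor path blocked by {G}):
  P1: open — no interior node is in the conditioning set.
  P2: open — collider(s) G are conditioned on (or have a conditioned descendant) and no non-collider on the path is in the set.
  P3: open — no interior node is in the conditioning set.
  P4: open — collider(s) G are conditioned on (or have a conditioned descendant) and no non-collider on the path is in the set.
{G} does not satisfy the backdoor criterion.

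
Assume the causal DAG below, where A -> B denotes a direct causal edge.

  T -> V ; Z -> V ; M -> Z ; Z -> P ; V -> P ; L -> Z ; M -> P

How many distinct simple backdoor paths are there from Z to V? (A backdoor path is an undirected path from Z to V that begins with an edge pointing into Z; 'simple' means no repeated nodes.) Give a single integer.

A backdoor path from Z to V is any simple undirected path whose first edge points into Z (i.e. leaves Z via a parent).
Parents of Z: {L, M}.
Enumerating:
  P1: Z <- M -> P <- V
That exhausts the simple backdoor paths. Count: 1.

1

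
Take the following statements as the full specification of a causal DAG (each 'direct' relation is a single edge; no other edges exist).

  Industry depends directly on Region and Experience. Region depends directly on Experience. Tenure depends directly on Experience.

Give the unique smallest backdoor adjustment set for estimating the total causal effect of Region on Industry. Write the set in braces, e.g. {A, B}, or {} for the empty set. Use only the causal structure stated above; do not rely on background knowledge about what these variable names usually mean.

{Experience}

Variables eligible for adjustment (non-descendants of Region, excluding Region and Industry): {Experience, Tenure}.
Backdoor paths from Region to Industry:
  P1: Region <- Experience -> Industry
The empty set is not sufficient: P1 (Region <- Experience -> Industry) has no collider blocking it and no conditioned non-collider, so it is open.
Try {Experience}:
  P1: blocked at fork node Experience ∈ conditioning set.
{Experience} contains no descendant of Region and blocks every backdoor path.
No other singleton works — e.g. {Tenure} leaves P1 open — so {Experience} is the unique smallest valid adjustment set.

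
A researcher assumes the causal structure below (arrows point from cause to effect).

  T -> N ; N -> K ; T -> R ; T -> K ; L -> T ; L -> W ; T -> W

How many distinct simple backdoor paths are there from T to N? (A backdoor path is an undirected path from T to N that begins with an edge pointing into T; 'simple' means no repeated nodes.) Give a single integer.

0

A backdoor path from T to N is any simple undirected path whose first edge points into T (i.e. leaves T via a parent).
Parents of T: {L}.
No simple path from any parent of T reaches N without revisiting T, so there are no backdoor paths.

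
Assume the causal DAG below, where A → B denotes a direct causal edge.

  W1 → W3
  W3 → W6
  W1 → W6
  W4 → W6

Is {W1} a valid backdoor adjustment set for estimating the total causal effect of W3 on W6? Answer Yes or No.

Yes

Backdoor paths from W3 to W6 (paths whose first edge points into W3):
  P1: W3 <- W1 -> W6
Condition 1 (no descendant of W3 in the set): holds — descendants of W3 are {W6}; none are in {W1}.
Condition 2 (every backdoor path blocked by {W1}):
  P1: blocked at fork node W1 ∈ conditioning set.
{W1} satisfies the backdoor criterion.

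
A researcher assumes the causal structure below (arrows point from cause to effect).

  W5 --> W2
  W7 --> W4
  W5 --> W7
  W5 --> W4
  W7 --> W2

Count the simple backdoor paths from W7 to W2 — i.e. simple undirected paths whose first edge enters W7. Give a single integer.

A backdoor path from W7 to W2 is any simple undirected path whose first edge points into W7 (i.e. leaves W7 via a parent).
Parents of W7: {W5}.
Enumerating:
  P1: W7 <- W5 -> W2
That exhausts the simple backdoor paths. Count: 1.

1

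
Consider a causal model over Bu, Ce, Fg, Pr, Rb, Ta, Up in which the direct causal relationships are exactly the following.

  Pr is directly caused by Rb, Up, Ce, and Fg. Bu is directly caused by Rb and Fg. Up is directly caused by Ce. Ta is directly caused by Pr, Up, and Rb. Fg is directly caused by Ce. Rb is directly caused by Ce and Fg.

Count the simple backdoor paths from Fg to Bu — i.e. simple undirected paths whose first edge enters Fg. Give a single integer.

8

A backdoor path from Fg to Bu is any simple undirected path whose first edge points into Fg (i.e. leaves Fg via a parent).
Parents of Fg: {Ce}.
Enumerating:
  P1: Fg <- Ce -> Rb -> Bu
  P2: Fg <- Ce -> Up -> Pr <- Rb -> Bu
  P3: Fg <- Ce -> Up -> Pr -> Ta <- Rb -> Bu
  P4: Fg <- Ce -> Up -> Ta <- Rb -> Bu
  P5: Fg <- Ce -> Up -> Ta <- Pr <- Rb -> Bu
  P6: Fg <- Ce -> Pr <- Rb -> Bu
  P7: Fg <- Ce -> Pr <- Up -> Ta <- Rb -> Bu
  P8: Fg <- Ce -> Pr -> Ta <- Rb -> Bu
That exhausts the simple backdoor paths. Count: 8.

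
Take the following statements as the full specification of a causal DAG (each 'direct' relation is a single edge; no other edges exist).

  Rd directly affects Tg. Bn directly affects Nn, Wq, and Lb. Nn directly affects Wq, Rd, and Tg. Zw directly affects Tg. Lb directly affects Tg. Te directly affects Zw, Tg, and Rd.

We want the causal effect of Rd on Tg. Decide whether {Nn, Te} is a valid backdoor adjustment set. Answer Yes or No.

Backdoor paths from Rd to Tg (paths whose first edge points into Rd):
  P1: Rd <- Te -> Zw -> Tg
  P2: Rd <- Te -> Tg
  P3: Rd <- Nn <- Bn -> Lb -> Tg
  P4: Rd <- Nn -> Wq <- Bn -> Lb -> Tg
  P5: Rd <- Nn -> Tg
Condition 1 (no descendant of Rd in the set): holds — descendants of Rd are {Tg}; none are in {Nn, Te}.
Condition 2 (every backdoor path blocked by {Nn, Te}):
  P1: blocked at fork node Te ∈ conditioning set.
  P2: blocked at fork node Te ∈ conditioning set.
  P3: blocked at chain node Nn ∈ conditioning set.
  P4: blocked at fork node Nn ∈ conditioning set.
  P5: blocked at fork node Nn ∈ conditioning set.
{Nn, Te} satisfies the backdoor criterion.

Yes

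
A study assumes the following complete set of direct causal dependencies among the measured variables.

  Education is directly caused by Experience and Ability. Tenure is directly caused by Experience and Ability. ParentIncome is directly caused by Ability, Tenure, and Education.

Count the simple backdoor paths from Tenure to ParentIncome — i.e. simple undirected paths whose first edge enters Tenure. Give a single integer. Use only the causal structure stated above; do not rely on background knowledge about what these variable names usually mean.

4

A backdoor path from Tenure to ParentIncome is any simple undirected path whose first edge points into Tenure (i.e. leaves Tenure via a parent).
Parents of Tenure: {Ability, Experience}.
Enumerating:
  P1: Tenure <- Ability -> Education -> ParentIncome
  P2: Tenure <- Ability -> ParentIncome
  P3: Tenure <- Experience -> Education <- Ability -> ParentIncome
  P4: Tenure <- Experience -> Education -> ParentIncome
That exhausts the simple backdoor paths. Count: 4.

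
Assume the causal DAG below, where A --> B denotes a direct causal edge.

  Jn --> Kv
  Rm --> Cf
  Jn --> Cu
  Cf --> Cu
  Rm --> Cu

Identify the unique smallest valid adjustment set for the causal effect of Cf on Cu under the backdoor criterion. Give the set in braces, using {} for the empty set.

Variables eligible for adjustment (non-descendants of Cf, excluding Cf and Cu): {Jn, Kv, Rm}.
Backdoor paths from Cf to Cu:
  P1: Cf <- Rm -> Cu
The empty set is not sufficient: P1 (Cf <- Rm -> Cu) has no collider blocking it and no conditioned non-collider, so it is open.
Try {Rm}:
  P1: blocked at fork node Rm ∈ conditioning set.
{Rm} contains no descendant of Cf and blocks every backdoor path.
No other singleton works — e.g. {Jn} leaves P1 open — so {Rm} is the unique smallest valid adjustment set.

{Rm}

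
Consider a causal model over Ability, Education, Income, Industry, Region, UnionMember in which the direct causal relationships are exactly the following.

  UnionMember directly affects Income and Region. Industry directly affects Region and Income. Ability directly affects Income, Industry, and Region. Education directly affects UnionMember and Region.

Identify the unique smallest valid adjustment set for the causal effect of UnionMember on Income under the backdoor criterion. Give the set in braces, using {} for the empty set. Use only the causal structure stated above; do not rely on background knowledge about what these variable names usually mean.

Variables eligible for adjustment (non-descendants of UnionMember, excluding UnionMember and Income): {Ability, Education, Industry}.
Backdoor paths from UnionMember to Income:
  P1: UnionMember <- Education -> Region <- Ability -> Industry -> Income
  P2: UnionMember <- Education -> Region <- Ability -> Income
  P3: UnionMember <- Education -> Region <- Industry <- Ability -> Income
  P4: UnionMember <- Education -> Region <- Industry -> Income
Each backdoor path contains an unconditioned collider, so every path is already blocked with the empty conditioning set:
  P1: blocked at collider Region (neither it nor any descendant is in the conditioning set).
  P2: blocked at collider Region (neither it nor any descendant is in the conditioning set).
  P3: blocked at collider Region (neither it nor any descendant is in the conditioning set).
  P4: blocked at collider Region (neither it nor any descendant is in the conditioning set).
The empty set is therefore the unique smallest valid set.

{}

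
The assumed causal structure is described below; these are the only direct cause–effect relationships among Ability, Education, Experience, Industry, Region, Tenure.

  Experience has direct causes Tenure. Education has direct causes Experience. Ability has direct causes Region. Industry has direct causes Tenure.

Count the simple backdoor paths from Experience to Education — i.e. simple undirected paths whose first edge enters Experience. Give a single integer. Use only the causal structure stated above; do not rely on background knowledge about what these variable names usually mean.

0

A backdoor path from Experience to Education is any simple undirected path whose first edge points into Experience (i.e. leaves Experience via a parent).
Parents of Experience: {Tenure}.
No simple path from any parent of Experience reaches Education without revisiting Experience, so there are no backdoor paths.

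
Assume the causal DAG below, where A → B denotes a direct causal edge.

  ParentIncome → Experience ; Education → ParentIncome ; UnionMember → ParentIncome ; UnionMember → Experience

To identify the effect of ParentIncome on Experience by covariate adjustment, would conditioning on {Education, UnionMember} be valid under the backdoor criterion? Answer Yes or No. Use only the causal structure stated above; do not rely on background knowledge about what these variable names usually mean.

Yes

Backdoor paths from ParentIncome to Experience (paths whose first edge points into ParentIncome):
  P1: ParentIncome <- UnionMember -> Experience
Condition 1 (no descendant of ParentIncome in the set): holds — descendants of ParentIncome are {Experience}; none are in {Education, UnionMember}.
Condition 2 (every backdoor path blocked by {Education, UnionMember}):
  P1: blocked at fork node UnionMember ∈ conditioning set.
{Education, UnionMember} satisfies the backdoor criterion.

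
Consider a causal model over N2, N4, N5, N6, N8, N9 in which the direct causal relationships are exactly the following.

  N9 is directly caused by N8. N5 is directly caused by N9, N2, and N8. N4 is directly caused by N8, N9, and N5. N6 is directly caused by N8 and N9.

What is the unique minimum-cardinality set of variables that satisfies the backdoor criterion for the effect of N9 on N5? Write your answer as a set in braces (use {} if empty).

{N8}

Variables eligible for adjustment (non-descendants of N9, excluding N9 and N5): {N2, N8}.
Backdoor paths from N9 to N5:
  P1: N9 <- N8 -> N5
  P2: N9 <- N8 -> N4 <- N5
The empty set is not sufficient: P1 (N9 <- N8 -> N5) has no collider blocking it and no conditioned non-collider, so it is open.
Try {N8}:
  P1: blocked at fork node N8 ∈ conditioning set.
  P2: blocked at fork node N8 ∈ conditioning set.
{N8} contains no descendant of N9 and blocks every backdoor path.
No other singleton works — e.g. {N2} leaves P1 open — so {N8} is the unique smallest valid adjustment set.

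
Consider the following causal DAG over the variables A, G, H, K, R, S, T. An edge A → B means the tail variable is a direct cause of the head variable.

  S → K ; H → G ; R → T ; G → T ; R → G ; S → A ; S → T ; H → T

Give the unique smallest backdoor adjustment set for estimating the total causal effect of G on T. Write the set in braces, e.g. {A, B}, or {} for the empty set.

{H, R}

Variables eligible for adjustment (non-descendants of G, excluding G and T): {A, H, K, R, S}.
Backdoor paths from G to T:
  P1: G <- H -> T
  P2: G <- R -> T
The empty set is not sufficient: P1 (G <- H -> T) has no collider blocking it and no conditioned non-collider, so it is open.
Try {H, R}:
  P1: blocked at fork node H ∈ conditioning set.
  P2: blocked at fork node R ∈ conditioning set.
{H, R} contains no descendant of G and blocks every backdoor path.
Every element of {H, R} is needed (dropping H leaves P1 open; dropping R leaves P2 open), so no proper subset is valid.
Among all size-2 subsets of the eligible variables, only {H, R} blocks every backdoor path, so it is the unique smallest valid adjustment set.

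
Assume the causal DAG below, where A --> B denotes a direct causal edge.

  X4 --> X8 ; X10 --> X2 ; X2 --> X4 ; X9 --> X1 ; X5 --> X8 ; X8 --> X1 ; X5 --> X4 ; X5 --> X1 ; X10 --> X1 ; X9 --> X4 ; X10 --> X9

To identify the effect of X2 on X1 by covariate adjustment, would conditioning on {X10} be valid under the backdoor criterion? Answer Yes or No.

Yes

Backdoor paths from X2 to X1 (paths whose first edge points into X2):
  P1: X2 <- X10 -> X9 -> X4 <- X5 -> X8 -> X1
  P2: X2 <- X10 -> X9 -> X4 <- X5 -> X1
  P3: X2 <- X10 -> X9 -> X4 -> X8 <- X5 -> X1
  P4: X2 <- X10 -> X9 -> X4 -> X8 -> X1
  P5: X2 <- X10 -> X9 -> X1
  P6: X2 <- X10 -> X1
Condition 1 (no descendant of X2 in the set): holds — descendants of X2 are {X1, X4, X8}; none are in {X10}.
Condition 2 (every backdoor path blocked by {X10}):
  P1: blocked at fork node X10 ∈ conditioning set.
  P2: blocked at fork node X10 ∈ conditioning set.
  P3: blocked at fork node X10 ∈ conditioning set.
  P4: blocked at fork node X10 ∈ conditioning set.
  P5: blocked at fork node X10 ∈ conditioning set.
  P6: blocked at fork node X10 ∈ conditioning set.
{X10} satisfies the backdoor criterion.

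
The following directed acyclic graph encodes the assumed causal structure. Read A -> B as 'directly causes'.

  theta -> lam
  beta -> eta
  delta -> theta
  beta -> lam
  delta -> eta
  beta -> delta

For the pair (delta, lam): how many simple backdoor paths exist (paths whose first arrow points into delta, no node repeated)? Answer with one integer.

1

A backdoor path from delta to lam is any simple undirected path whose first edge points into delta (i.e. leaves delta via a parent).
Parents of delta: {beta}.
Enumerating:
  P1: delta <- beta -> lam
That exhausts the simple backdoor paths. Count: 1.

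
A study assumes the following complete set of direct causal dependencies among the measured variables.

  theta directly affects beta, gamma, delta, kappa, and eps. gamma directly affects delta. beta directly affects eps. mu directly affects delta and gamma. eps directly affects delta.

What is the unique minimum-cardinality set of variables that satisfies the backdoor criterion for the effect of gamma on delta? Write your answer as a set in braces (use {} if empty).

{mu, theta}

Variables eligible for adjustment (non-descendants of gamma, excluding gamma and delta): {beta, eps, kappa, mu, theta}.
Backdoor paths from gamma to delta:
  P1: gamma <- mu -> delta
  P2: gamma <- theta -> beta -> eps -> delta
  P3: gamma <- theta -> eps -> delta
  P4: gamma <- theta -> delta
The empty set is not sufficient: P1 (gamma <- mu -> delta) has no collider blocking it and no conditioned non-collider, so it is open.
Try {mu, theta}:
  P1: blocked at fork node mu ∈ conditioning set.
  P2: blocked at fork node theta ∈ conditioning set.
  P3: blocked at fork node theta ∈ conditioning set.
  P4: blocked at fork node theta ∈ conditioning set.
{mu, theta} contains no descendant of gamma and blocks every backdoor path.
Every element of {mu, theta} is needed (dropping mu leaves P1 open; dropping theta leaves P2 open), so no proper subset is valid.
Among all size-2 subsets of the eligible variables, only {mu, theta} blocks every backdoor path, so it is the unique smallest valid adjustment set.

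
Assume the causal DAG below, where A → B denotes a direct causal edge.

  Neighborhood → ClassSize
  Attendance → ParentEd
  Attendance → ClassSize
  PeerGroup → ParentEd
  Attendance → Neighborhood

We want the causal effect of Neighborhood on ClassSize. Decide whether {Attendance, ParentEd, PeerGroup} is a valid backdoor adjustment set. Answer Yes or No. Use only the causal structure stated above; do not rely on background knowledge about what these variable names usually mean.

Backdoor paths from Neighborhood to ClassSize (paths whose first edge points into Neighborhood):
  P1: Neighborhood <- Attendance -> ClassSize
Condition 1 (no descendant of Neighborhood in the set): holds — descendants of Neighborhood are {ClassSize}; none are in {Attendance, ParentEd, PeerGroup}.
Condition 2 (every backdoor path blocked by {Attendance, ParentEd, PeerGroup}):
  P1: blocked at fork node Attendance ∈ conditioning set.
{Attendance, ParentEd, PeerGroup} satisfies the backdoor criterion.

Yes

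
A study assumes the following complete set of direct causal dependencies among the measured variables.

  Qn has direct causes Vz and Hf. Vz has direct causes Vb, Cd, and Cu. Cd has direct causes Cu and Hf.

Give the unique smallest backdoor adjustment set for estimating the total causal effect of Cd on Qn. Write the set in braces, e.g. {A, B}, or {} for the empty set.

{Cu, Hf}

Variables eligible for adjustment (non-descendants of Cd, excluding Cd and Qn): {Cu, Hf, Vb}.
Backdoor paths from Cd to Qn:
  P1: Cd <- Cu -> Vz -> Qn
  P2: Cd <- Hf -> Qn
The empty set is not sufficient: P1 (Cd <- Cu -> Vz -> Qn) has no collider blocking it and no conditioned non-collider, so it is open.
Try {Cu, Hf}:
  P1: blocked at fork node Cu ∈ conditioning set.
  P2: blocked at fork node Hf ∈ conditioning set.
{Cu, Hf} contains no descendant of Cd and blocks every backdoor path.
Every element of {Cu, Hf} is needed (dropping Cu leaves P1 open; dropping Hf leaves P2 open), so no proper subset is valid.
Among all size-2 subsets of the eligible variables, only {Cu, Hf} blocks every backdoor path, so it is the unique smallest valid adjustment set.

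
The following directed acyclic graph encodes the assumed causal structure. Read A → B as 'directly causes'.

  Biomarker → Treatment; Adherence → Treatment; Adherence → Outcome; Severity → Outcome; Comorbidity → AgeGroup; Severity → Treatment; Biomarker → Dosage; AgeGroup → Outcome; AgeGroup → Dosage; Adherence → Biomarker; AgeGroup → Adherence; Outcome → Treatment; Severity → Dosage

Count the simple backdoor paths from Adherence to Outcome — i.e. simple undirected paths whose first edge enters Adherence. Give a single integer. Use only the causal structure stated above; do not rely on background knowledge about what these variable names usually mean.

5

A backdoor path from Adherence to Outcome is any simple undirected path whose first edge points into Adherence (i.e. leaves Adherence via a parent).
Parents of Adherence: {AgeGroup}.
Enumerating:
  P1: Adherence <- AgeGroup -> Outcome
  P2: Adherence <- AgeGroup -> Dosage <- Severity -> Outcome
  P3: Adherence <- AgeGroup -> Dosage <- Severity -> Treatment <- Outcome
  P4: Adherence <- AgeGroup -> Dosage <- Biomarker -> Treatment <- Severity -> Outcome
  P5: Adherence <- AgeGroup -> Dosage <- Biomarker -> Treatment <- Outcome
That exhausts the simple backdoor paths. Count: 5.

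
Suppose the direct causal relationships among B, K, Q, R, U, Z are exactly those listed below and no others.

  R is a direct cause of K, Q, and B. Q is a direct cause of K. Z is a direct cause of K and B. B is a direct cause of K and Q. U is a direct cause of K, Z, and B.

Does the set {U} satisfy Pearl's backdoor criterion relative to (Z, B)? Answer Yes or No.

Yes

Backdoor paths from Z to B (paths whose first edge points into Z):
  P1: Z <- U -> B
  P2: Z <- U -> K <- R -> B
  P3: Z <- U -> K <- R -> Q <- B
  P4: Z <- U -> K <- B
  P5: Z <- U -> K <- Q <- R -> B
  P6: Z <- U -> K <- Q <- B
Condition 1 (no descendant of Z in the set): holds — descendants of Z are {B, K, Q}; none are in {U}.
Condition 2 (every backdoor path blocked by {U}):
  P1: blocked at fork node U ∈ conditioning set.
  P2: blocked at fork node U ∈ conditioning set.
  P3: blocked at fork node U ∈ conditioning set.
  P4: blocked at fork node U ∈ conditioning set.
  P5: blocked at fork node U ∈ conditioning set.
  P6: blocked at fork node U ∈ conditioning set.
{U} satisfies the backdoor criterion.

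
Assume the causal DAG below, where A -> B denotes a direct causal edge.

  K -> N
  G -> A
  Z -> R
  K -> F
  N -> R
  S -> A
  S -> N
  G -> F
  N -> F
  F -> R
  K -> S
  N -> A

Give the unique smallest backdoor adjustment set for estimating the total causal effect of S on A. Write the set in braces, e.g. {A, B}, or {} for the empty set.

{K}

Variables eligible for adjustment (non-descendants of S, excluding S and A): {G, K, Z}.
Backdoor paths from S to A:
  P1: S <- K -> N -> A
  P2: S <- K -> N -> F <- G -> A
  P3: S <- K -> N -> R <- F <- G -> A
  P4: S <- K -> F <- N -> A
  P5: S <- K -> F <- G -> A
  P6: S <- K -> F -> R <- N -> A
The empty set is not sufficient: P1 (S <- K -> N -> A) has no collider blocking it and no conditioned non-collider, so it is open.
Try {K}:
  P1: blocked at fork node K ∈ conditioning set.
  P2: blocked at fork node K ∈ conditioning set.
  P3: blocked at fork node K ∈ conditioning set.
  P4: blocked at fork node K ∈ conditioning set.
  P5: blocked at fork node K ∈ conditioning set.
  P6: blocked at fork node K ∈ conditioning set.
{K} contains no descendant of S and blocks every backdoor path.
No other singleton works — e.g. {Z} leaves P1 open — so {K} is the unique smallest valid adjustment set.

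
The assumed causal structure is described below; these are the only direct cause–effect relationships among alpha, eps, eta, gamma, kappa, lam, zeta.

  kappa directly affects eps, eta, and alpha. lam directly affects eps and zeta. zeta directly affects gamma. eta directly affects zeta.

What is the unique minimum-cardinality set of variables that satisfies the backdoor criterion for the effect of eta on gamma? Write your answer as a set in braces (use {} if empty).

{}

Variables eligible for adjustment (non-descendants of eta, excluding eta and gamma): {alpha, eps, kappa, lam}.
Backdoor paths from eta to gamma:
  P1: eta <- kappa -> eps <- lam -> zeta -> gamma
Each backdoor path contains an unconditioned collider, so every path is already blocked with the empty conditioning set:
  P1: blocked at collider eps (neither it nor any descendant is in the conditioning set).
The empty set is therefore the unique smallest valid set.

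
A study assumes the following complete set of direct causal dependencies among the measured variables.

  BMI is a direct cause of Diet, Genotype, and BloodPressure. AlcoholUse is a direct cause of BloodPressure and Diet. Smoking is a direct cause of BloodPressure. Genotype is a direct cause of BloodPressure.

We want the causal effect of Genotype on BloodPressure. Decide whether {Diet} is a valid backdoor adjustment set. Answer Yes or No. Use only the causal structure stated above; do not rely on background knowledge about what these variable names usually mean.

Backdoor paths from Genotype to BloodPressure (paths whose first edge points into Genotype):
  P1: Genotype <- BMI -> Diet <- AlcoholUse -> BloodPressure
  P2: Genotype <- BMI -> BloodPressure
Condition 1 (no descendant of Genotype in the set): holds — descendants of Genotype are {BloodPressure}; none are in {Diet}.
Condition 2 (every backdoor path blocked by {Diet}):
  P1: open — collider(s) Diet are conditioned on (or have a conditioned descendant) and no non-collider on the path is in the set.
  P2: open — no interior node is in the conditioning set.
{Diet} does not satisfy the backdoor criterion.

No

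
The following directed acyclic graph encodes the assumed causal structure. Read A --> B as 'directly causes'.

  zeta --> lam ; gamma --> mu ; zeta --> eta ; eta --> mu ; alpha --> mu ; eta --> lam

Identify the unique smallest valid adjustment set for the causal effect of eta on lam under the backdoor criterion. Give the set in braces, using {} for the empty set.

Variables eligible for adjustment (non-descendants of eta, excluding eta and lam): {alpha, gamma, zeta}.
Backdoor paths from eta to lam:
  P1: eta <- zeta -> lam
The empty set is not sufficient: P1 (eta <- zeta -> lam) has no collider blocking it and no conditioned non-collider, so it is open.
Try {zeta}:
  P1: blocked at fork node zeta ∈ conditioning set.
{zeta} contains no descendant of eta and blocks every backdoor path.
No other singleton works — e.g. {gamma} leaves P1 open — so {zeta} is the unique smallest valid adjustment set.

{zeta}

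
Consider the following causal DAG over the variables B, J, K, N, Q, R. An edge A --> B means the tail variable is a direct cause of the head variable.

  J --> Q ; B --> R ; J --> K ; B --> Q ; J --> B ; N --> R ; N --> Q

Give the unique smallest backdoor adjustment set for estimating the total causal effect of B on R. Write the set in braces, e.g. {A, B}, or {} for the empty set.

{}

Variables eligible for adjustment (non-descendants of B, excluding B and R): {J, K, N}.
Backdoor paths from B to R:
  P1: B <- J -> Q <- N -> R
Each backdoor path contains an unconditioned collider, so every path is already blocked with the empty conditioning set:
  P1: blocked at collider Q (neither it nor any descendant is in the conditioning set).
The empty set is therefore the unique smallest valid set.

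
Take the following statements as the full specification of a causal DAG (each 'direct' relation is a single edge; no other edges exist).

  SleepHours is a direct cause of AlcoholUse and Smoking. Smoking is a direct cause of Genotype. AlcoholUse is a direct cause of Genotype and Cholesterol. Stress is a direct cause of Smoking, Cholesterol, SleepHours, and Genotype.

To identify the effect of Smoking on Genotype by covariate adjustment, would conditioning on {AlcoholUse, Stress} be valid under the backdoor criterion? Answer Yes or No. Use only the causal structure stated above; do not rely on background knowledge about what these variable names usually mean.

Yes

Backdoor paths from Smoking to Genotype (paths whose first edge points into Smoking):
  P1: Smoking <- Stress -> SleepHours -> AlcoholUse -> Genotype
  P2: Smoking <- Stress -> Genotype
  P3: Smoking <- Stress -> Cholesterol <- AlcoholUse -> Genotype
  P4: Smoking <- SleepHours <- Stress -> Genotype
  P5: Smoking <- SleepHours <- Stress -> Cholesterol <- AlcoholUse -> Genotype
  P6: Smoking <- SleepHours -> AlcoholUse -> Genotype
  P7: Smoking <- SleepHours -> AlcoholUse -> Cholesterol <- Stress -> Genotype
Condition 1 (no descendant of Smoking in the set): holds — descendants of Smoking are {Genotype}; none are in {AlcoholUse, Stress}.
Condition 2 (every backdoor path blocked by {AlcoholUse, Stress}):
  P1: blocked at fork node Stress ∈ conditioning set.
  P2: blocked at fork node Stress ∈ conditioning set.
  P3: blocked at fork node Stress ∈ conditioning set.
  P4: blocked at fork node Stress ∈ conditioning set.
  P5: blocked at fork node Stress ∈ conditioning set.
  P6: blocked at chain node AlcoholUse ∈ conditioning set.
  P7: blocked at chain node AlcoholUse ∈ conditioning set.
{AlcoholUse, Stress} satisfies the backdoor criterion.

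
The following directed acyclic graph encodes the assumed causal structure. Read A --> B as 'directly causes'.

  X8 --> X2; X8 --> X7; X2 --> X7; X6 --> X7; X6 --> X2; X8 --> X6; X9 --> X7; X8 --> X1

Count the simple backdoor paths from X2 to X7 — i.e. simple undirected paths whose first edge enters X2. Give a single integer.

A backdoor path from X2 to X7 is any simple undirected path whose first edge points into X2 (i.e. leaves X2 via a parent).
Parents of X2: {X6, X8}.
Enumerating:
  P1: X2 <- X8 -> X6 -> X7
  P2: X2 <- X8 -> X7
  P3: X2 <- X6 <- X8 -> X7
  P4: X2 <- X6 -> X7
That exhausts the simple backdoor paths. Count: 4.

4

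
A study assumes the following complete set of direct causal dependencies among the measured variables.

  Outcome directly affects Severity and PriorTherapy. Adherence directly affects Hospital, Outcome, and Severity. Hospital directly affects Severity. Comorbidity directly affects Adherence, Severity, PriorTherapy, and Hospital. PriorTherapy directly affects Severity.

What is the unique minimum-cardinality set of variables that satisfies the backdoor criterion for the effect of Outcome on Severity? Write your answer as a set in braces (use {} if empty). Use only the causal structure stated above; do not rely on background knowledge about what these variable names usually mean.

{Adherence}

Variables eligible for adjustment (non-descendants of Outcome, excluding Outcome and Severity): {Adherence, Comorbidity, Hospital}.
Backdoor paths from Outcome to Severity:
  P1: Outcome <- Adherence <- Comorbidity -> PriorTherapy -> Severity
  P2: Outcome <- Adherence <- Comorbidity -> Hospital -> Severity
  P3: Outcome <- Adherence <- Comorbidity -> Severity
  P4: Outcome <- Adherence -> Hospital <- Comorbidity -> PriorTherapy -> Severity
  P5: Outcome <- Adherence -> Hospital <- Comorbidity -> Severity
  P6: Outcome <- Adherence -> Hospital -> Severity
  P7: Outcome <- Adherence -> Severity
The empty set is not sufficient: P1 (Outcome <- Adherence <- Comorbidity -> PriorTherapy -> Severity) has no collider blocking it and no conditioned non-collider, so it is open.
Try {Adherence}:
  P1: blocked at chain node Adherence ∈ conditioning set.
  P2: blocked at chain node Adherence ∈ conditioning set.
  P3: blocked at chain node Adherence ∈ conditioning set.
  P4: blocked at fork node Adherence ∈ conditioning set.
  P5: blocked at fork node Adherence ∈ conditioning set.
  P6: blocked at fork node Adherence ∈ conditioning set.
  P7: blocked at fork node Adherence ∈ conditioning set.
{Adherence} contains no descendant of Outcome and blocks every backdoor path.
No other singleton works — e.g. {Comorbidity} leaves P6 open — so {Adherence} is the unique smallest valid adjustment set.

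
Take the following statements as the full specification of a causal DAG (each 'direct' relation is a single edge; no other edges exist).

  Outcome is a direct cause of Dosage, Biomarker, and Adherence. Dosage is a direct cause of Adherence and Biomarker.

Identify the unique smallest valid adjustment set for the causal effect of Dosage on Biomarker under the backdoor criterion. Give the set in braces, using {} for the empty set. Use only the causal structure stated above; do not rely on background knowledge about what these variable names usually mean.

Variables eligible for adjustment (non-descendants of Dosage, excluding Dosage and Biomarker): {Outcome}.
Backdoor paths from Dosage to Biomarker:
  P1: Dosage <- Outcome -> Biomarker
The empty set is not sufficient: P1 (Dosage <- Outcome -> Biomarker) has no collider blocking it and no conditioned non-collider, so it is open.
Try {Outcome}:
  P1: blocked at fork node Outcome ∈ conditioning set.
{Outcome} contains no descendant of Dosage and blocks every backdoor path.
{Outcome} is the unique smallest valid adjustment set.

{Outcome}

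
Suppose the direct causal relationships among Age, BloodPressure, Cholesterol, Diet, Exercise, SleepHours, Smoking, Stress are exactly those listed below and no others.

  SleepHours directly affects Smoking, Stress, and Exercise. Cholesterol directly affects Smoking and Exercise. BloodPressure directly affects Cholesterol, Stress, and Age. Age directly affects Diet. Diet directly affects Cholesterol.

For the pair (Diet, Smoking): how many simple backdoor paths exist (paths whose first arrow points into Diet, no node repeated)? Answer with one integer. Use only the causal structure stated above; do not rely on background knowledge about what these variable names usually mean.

4

A backdoor path from Diet to Smoking is any simple undirected path whose first edge points into Diet (i.e. leaves Diet via a parent).
Parents of Diet: {Age}.
Enumerating:
  P1: Diet <- Age <- BloodPressure -> Cholesterol -> Smoking
  P2: Diet <- Age <- BloodPressure -> Cholesterol -> Exercise <- SleepHours -> Smoking
  P3: Diet <- Age <- BloodPressure -> Stress <- SleepHours -> Smoking
  P4: Diet <- Age <- BloodPressure -> Stress <- SleepHours -> Exercise <- Cholesterol -> Smoking
That exhausts the simple backdoor paths. Count: 4.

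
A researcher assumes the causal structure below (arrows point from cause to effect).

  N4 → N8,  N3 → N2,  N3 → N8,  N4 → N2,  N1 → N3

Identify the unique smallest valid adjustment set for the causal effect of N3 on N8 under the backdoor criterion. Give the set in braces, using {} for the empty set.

Variables eligible for adjustment (non-descendants of N3, excluding N3 and N8): {N1, N4}.
Backdoor paths from N3 to N8:
  (none)
With no backdoor paths the empty set already satisfies the criterion, and it is trivially minimal.

{}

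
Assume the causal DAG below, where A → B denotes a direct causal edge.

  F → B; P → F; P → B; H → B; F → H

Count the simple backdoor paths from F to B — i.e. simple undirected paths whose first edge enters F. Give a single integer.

1

A backdoor path from F to B is any simple undirected path whose first edge points into F (i.e. leaves F via a parent).
Parents of F: {P}.
Enumerating:
  P1: F <- P -> B
That exhausts the simple backdoor paths. Count: 1.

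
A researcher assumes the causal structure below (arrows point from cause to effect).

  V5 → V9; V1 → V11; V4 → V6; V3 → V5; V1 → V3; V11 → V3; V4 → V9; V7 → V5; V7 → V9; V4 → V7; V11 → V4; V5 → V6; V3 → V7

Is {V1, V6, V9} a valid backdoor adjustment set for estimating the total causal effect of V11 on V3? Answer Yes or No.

No

Backdoor paths from V11 to V3 (paths whose first edge points into V11):
  P1: V11 <- V1 -> V3
Condition 1 (no descendant of V11 in the set): FAILS — V6 and V9 are descendants of V11.
Condition 2 (every backdoor path blocked by {V1, V6, V9}):
  P1: blocked at fork node V1 ∈ conditioning set.
{V1, V6, V9} does not satisfy the backdoor criterion.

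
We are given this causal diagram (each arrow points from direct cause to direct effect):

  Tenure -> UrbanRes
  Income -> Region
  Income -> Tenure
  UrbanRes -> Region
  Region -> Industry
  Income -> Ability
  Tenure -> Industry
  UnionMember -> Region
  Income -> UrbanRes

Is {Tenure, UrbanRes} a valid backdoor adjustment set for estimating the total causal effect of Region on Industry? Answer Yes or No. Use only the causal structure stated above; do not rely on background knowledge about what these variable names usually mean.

Yes

Backdoor paths from Region to Industry (paths whose first edge points into Region):
  P1: Region <- Income -> Tenure -> Industry
  P2: Region <- Income -> UrbanRes <- Tenure -> Industry
  P3: Region <- UrbanRes <- Income -> Tenure -> Industry
  P4: Region <- UrbanRes <- Tenure -> Industry
Condition 1 (no descendant of Region in the set): holds — descendants of Region are {Industry}; none are in {Tenure, UrbanRes}.
Condition 2 (every backdoor path blocked by {Tenure, UrbanRes}):
  P1: blocked at chain node Tenure ∈ conditioning set.
  P2: blocked at fork node Tenure ∈ conditioning set.
  P3: blocked at chain node UrbanRes ∈ conditioning set.
  P4: blocked at chain node UrbanRes ∈ conditioning set.
{Tenure, UrbanRes} satisfies the backdoor criterion.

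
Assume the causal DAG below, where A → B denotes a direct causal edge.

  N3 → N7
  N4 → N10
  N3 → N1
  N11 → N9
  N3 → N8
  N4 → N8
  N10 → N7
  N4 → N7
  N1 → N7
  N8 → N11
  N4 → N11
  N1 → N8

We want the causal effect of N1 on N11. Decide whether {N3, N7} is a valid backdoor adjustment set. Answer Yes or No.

Backdoor paths from N1 to N11 (paths whose first edge points into N1):
  P1: N1 <- N3 -> N8 <- N4 -> N11
  P2: N1 <- N3 -> N8 -> N11
  P3: N1 <- N3 -> N7 <- N4 -> N8 -> N11
  P4: N1 <- N3 -> N7 <- N4 -> N11
  P5: N1 <- N3 -> N7 <- N10 <- N4 -> N8 -> N11
  P6: N1 <- N3 -> N7 <- N10 <- N4 -> N11
Condition 1 (no descendant of N1 in the set): FAILS — N7 is a descendant of N1.
Condition 2 (every backdoor path blocked by {N3, N7}):
  P1: blocked at fork node N3 ∈ conditioning set.
  P2: blocked at fork node N3 ∈ conditioning set.
  P3: blocked at fork node N3 ∈ conditioning set.
  P4: blocked at fork node N3 ∈ conditioning set.
  P5: blocked at fork node N3 ∈ conditioning set.
  P6: blocked at fork node N3 ∈ conditioning set.
{N3, N7} does not satisfy the backdoor criterion.

No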